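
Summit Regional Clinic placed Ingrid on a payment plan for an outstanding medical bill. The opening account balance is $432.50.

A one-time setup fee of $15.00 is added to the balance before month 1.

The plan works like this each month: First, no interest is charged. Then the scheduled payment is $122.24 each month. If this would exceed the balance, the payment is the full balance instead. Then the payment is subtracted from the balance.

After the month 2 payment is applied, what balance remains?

Month 1: opening $447.50; payment $122.24; balance $325.26
Month 2: opening $325.26; payment $122.24; balance $203.02

$203.02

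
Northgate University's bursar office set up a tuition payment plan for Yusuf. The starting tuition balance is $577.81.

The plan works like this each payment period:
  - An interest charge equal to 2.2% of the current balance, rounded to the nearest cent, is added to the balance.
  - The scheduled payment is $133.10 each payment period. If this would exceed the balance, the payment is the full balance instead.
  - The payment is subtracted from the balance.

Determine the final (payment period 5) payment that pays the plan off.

Payment period 1: $577.81 +$12.71 interest = $590.52; pay $133.10 → $457.42
Payment period 2: $457.42 +$10.06 interest = $467.48; pay $133.10 → $334.38
Payment period 3: $334.38 +$7.36 interest = $341.74; pay $133.10 → $208.64
Payment period 4: $208.64 +$4.59 interest = $213.23; pay $133.10 → $80.13
Payment period 5: $80.13 +$1.76 interest = $81.89; pay $81.89 → $0.00

$81.89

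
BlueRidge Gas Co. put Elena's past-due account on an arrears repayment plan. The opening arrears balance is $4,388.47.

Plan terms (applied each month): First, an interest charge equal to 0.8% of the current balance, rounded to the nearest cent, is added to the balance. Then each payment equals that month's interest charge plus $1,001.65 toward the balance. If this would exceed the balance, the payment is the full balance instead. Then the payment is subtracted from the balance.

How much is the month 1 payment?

# | Opening | Interest | Payment | End bal
1 | $4,388.47 | $35.11 | $1,036.76 | $3,386.82

$1,036.76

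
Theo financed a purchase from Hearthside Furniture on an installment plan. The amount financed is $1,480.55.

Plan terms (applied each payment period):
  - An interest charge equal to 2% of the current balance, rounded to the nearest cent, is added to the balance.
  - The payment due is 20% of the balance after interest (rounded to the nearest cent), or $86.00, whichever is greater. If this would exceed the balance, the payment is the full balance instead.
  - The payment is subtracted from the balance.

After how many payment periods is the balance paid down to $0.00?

# | Opening | Interest | Payment | End bal
1 | $1,480.55 | $29.61 | $302.03 | $1,208.13
2 | $1,208.13 | $24.16 | $246.46 | $985.83
3 | $985.83 | $19.72 | $201.11 | $804.44
4 | $804.44 | $16.09 | $164.11 | $656.42
5 | $656.42 | $13.13 | $133.91 | $535.64
6 | $535.64 | $10.71 | $109.27 | $437.08
7 | $437.08 | $8.74 | $89.16 | $356.66
8 | $356.66 | $7.13 | $86.00 | $277.79
9 | $277.79 | $5.56 | $86.00 | $197.35
10 | $197.35 | $3.95 | $86.00 | $115.30
11 | $115.30 | $2.31 | $86.00 | $31.61
12 | $31.61 | $0.63 | $32.24 | $0.00
Balance reaches $0.00 in payment period 12.

12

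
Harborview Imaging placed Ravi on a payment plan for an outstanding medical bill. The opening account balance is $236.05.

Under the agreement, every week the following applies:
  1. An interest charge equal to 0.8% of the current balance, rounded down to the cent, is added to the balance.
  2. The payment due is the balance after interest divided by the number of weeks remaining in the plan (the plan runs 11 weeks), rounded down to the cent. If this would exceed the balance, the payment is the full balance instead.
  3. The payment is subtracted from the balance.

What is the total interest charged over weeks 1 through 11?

$11.58

Week 1: $236.05 +$1.88 interest = $237.93; pay $21.63 → $216.30
Week 2: $216.30 +$1.73 interest = $218.03; pay $21.80 → $196.23
Week 3: $196.23 +$1.56 interest = $197.79; pay $21.97 → $175.82
Week 4: $175.82 +$1.40 interest = $177.22; pay $22.15 → $155.07
Week 5: $155.07 +$1.24 interest = $156.31; pay $22.33 → $133.98
Week 6: $133.98 +$1.07 interest = $135.05; pay $22.50 → $112.55
Week 7: $112.55 +$0.90 interest = $113.45; pay $22.69 → $90.76
Week 8: $90.76 +$0.72 interest = $91.48; pay $22.87 → $68.61
Week 9: $68.61 +$0.54 interest = $69.15; pay $23.05 → $46.10
Week 10: $46.10 +$0.36 interest = $46.46; pay $23.23 → $23.23
Week 11: $23.23 +$0.18 interest = $23.41; pay $23.41 → $0.00
Total interest: $1.88 + $1.73 + $1.56 + $1.40 + $1.24 + $1.07 + $0.90 + $0.72 + $0.54 + $0.36 + $0.18 = $11.58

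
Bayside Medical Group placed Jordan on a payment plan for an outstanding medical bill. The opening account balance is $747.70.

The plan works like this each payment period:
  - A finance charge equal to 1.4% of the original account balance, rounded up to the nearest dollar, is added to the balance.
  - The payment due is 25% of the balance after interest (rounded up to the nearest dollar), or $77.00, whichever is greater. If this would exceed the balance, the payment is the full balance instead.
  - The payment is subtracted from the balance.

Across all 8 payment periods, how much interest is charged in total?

Payment period 1: opening $747.70; interest $11.00 → $758.70; payment $190.00; balance $568.70
Payment period 2: opening $568.70; interest $11.00 → $579.70; payment $145.00; balance $434.70
Payment period 3: opening $434.70; interest $11.00 → $445.70; payment $112.00; balance $333.70
Payment period 4: opening $333.70; interest $11.00 → $344.70; payment $87.00; balance $257.70
Payment period 5: opening $257.70; interest $11.00 → $268.70; payment $77.00; balance $191.70
Payment period 6: opening $191.70; interest $11.00 → $202.70; payment $77.00; balance $125.70
Payment period 7: opening $125.70; interest $11.00 → $136.70; payment $77.00; balance $59.70
Payment period 8: opening $59.70; interest $11.00 → $70.70; payment $70.70; balance $0.00
Total interest: $11.00 + $11.00 + $11.00 + $11.00 + $11.00 + $11.00 + $11.00 + $11.00 = $88.00

$88.00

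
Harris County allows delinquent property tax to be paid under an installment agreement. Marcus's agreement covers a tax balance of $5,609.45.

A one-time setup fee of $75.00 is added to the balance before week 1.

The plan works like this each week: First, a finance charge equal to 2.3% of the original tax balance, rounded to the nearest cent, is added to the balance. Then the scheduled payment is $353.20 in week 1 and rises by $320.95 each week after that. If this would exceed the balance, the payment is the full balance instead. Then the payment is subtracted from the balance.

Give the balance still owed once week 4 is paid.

# | Opening | Interest | Payment | End bal
1 | $5,684.45 | $129.02 | $353.20 | $5,460.27
2 | $5,460.27 | $129.02 | $674.15 | $4,915.14
3 | $4,915.14 | $129.02 | $995.10 | $4,049.06
4 | $4,049.06 | $129.02 | $1,316.05 | $2,862.03

$2,862.03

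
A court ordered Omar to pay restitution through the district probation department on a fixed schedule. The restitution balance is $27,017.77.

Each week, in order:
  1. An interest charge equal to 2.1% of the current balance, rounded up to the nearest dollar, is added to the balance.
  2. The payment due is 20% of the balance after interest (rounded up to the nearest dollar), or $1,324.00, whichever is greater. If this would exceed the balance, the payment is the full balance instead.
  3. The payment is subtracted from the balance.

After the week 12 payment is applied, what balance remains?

Week 1: opening $27,017.77; interest $568.00 → $27,585.77; payment $5,518.00; balance $22,067.77
Week 2: opening $22,067.77; interest $464.00 → $22,531.77; payment $4,507.00; balance $18,024.77
Week 3: opening $18,024.77; interest $379.00 → $18,403.77; payment $3,681.00; balance $14,722.77
Week 4: opening $14,722.77; interest $310.00 → $15,032.77; payment $3,007.00; balance $12,025.77
Week 5: opening $12,025.77; interest $253.00 → $12,278.77; payment $2,456.00; balance $9,822.77
Week 6: opening $9,822.77; interest $207.00 → $10,029.77; payment $2,006.00; balance $8,023.77
Week 7: opening $8,023.77; interest $169.00 → $8,192.77; payment $1,639.00; balance $6,553.77
Week 8: opening $6,553.77; interest $138.00 → $6,691.77; payment $1,339.00; balance $5,352.77
Week 9: opening $5,352.77; interest $113.00 → $5,465.77; payment $1,324.00; balance $4,141.77
Week 10: opening $4,141.77; interest $87.00 → $4,228.77; payment $1,324.00; balance $2,904.77
Week 11: opening $2,904.77; interest $62.00 → $2,966.77; payment $1,324.00; balance $1,642.77
Week 12: opening $1,642.77; interest $35.00 → $1,677.77; payment $1,324.00; balance $353.77

$353.77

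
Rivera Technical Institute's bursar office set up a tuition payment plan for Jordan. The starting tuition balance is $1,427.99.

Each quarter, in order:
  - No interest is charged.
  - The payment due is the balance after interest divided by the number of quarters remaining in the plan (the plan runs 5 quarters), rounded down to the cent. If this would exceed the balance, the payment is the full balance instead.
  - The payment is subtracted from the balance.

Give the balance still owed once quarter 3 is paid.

$571.20

Quarter 1: opening $1,427.99; payment $285.59; balance $1,142.40
Quarter 2: opening $1,142.40; payment $285.60; balance $856.80
Quarter 3: opening $856.80; payment $285.60; balance $571.20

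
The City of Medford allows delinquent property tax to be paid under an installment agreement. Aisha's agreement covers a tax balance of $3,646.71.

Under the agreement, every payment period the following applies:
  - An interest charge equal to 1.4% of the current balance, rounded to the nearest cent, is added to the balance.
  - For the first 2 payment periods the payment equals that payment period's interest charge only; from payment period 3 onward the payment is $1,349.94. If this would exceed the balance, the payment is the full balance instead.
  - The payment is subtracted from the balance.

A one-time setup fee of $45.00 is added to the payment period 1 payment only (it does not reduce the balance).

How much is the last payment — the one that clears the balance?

Payment period 1: opening $3,646.71; interest $51.05 → $3,697.76; payment $51.05 (+ $45.00 fee); balance $3,646.71
Payment period 2: opening $3,646.71; interest $51.05 → $3,697.76; payment $51.05; balance $3,646.71
Payment period 3: opening $3,646.71; interest $51.05 → $3,697.76; payment $1,349.94; balance $2,347.82
Payment period 4: opening $2,347.82; interest $32.87 → $2,380.69; payment $1,349.94; balance $1,030.75
Payment period 5: opening $1,030.75; interest $14.43 → $1,045.18; payment $1,045.18; balance $0.00

$1,045.18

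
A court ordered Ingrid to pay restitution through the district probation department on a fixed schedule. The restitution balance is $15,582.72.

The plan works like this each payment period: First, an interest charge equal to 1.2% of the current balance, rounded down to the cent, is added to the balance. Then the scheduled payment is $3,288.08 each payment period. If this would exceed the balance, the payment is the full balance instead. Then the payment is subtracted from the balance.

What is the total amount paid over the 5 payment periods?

$16,141.02

# | Opening | Interest | Payment | End bal
1 | $15,582.72 | $186.99 | $3,288.08 | $12,481.63
2 | $12,481.63 | $149.77 | $3,288.08 | $9,343.32
3 | $9,343.32 | $112.11 | $3,288.08 | $6,167.35
4 | $6,167.35 | $74.00 | $3,288.08 | $2,953.27
5 | $2,953.27 | $35.43 | $2,988.70 | $0.00
Total paid: $16,141.02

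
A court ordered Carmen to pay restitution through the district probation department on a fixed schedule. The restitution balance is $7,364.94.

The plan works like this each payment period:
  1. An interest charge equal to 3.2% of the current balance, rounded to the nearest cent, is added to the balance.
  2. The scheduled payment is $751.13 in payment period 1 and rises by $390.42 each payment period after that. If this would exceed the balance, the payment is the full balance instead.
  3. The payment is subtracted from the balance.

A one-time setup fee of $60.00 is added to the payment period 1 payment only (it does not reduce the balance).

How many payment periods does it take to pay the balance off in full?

Payment period 1: $7,364.94 +$235.68 interest = $7,600.62; pay $751.13 (+ $60.00 fee) → $6,849.49
Payment period 2: $6,849.49 +$219.18 interest = $7,068.67; pay $1,141.55 → $5,927.12
Payment period 3: $5,927.12 +$189.67 interest = $6,116.79; pay $1,531.97 → $4,584.82
Payment period 4: $4,584.82 +$146.71 interest = $4,731.53; pay $1,922.39 → $2,809.14
Payment period 5: $2,809.14 +$89.89 interest = $2,899.03; pay $2,312.81 → $586.22
Payment period 6: $586.22 +$18.76 interest = $604.98; pay $604.98 → $0.00
Balance reaches $0.00 in payment period 6.

6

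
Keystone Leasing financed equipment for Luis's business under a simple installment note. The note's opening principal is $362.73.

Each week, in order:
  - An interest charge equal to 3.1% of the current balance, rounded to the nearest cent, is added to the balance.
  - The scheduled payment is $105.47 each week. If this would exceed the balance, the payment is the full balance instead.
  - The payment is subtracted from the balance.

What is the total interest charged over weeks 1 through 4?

$27.08

Week 1: $362.73 +$11.24 interest = $373.97; pay $105.47 → $268.50
Week 2: $268.50 +$8.32 interest = $276.82; pay $105.47 → $171.35
Week 3: $171.35 +$5.31 interest = $176.66; pay $105.47 → $71.19
Week 4: $71.19 +$2.21 interest = $73.40; pay $73.40 → $0.00
Total interest: $11.24 + $8.32 + $5.31 + $2.21 = $27.08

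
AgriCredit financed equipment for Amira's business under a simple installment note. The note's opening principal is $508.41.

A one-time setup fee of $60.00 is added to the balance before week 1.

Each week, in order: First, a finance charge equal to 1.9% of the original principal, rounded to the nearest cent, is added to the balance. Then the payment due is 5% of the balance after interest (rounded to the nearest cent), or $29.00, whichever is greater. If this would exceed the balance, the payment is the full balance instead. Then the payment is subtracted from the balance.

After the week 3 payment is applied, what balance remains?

$510.39

Week 1: $568.41 +$9.66 interest = $578.07; pay $29.00 → $549.07
Week 2: $549.07 +$9.66 interest = $558.73; pay $29.00 → $529.73
Week 3: $529.73 +$9.66 interest = $539.39; pay $29.00 → $510.39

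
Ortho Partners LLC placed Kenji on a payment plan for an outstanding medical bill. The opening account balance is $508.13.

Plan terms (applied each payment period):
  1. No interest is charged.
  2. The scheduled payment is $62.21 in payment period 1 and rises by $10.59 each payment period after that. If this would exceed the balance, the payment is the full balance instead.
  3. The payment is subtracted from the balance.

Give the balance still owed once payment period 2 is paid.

$373.12

Payment period 1: opening $508.13; payment $62.21; balance $445.92
Payment period 2: opening $445.92; payment $72.80; balance $373.12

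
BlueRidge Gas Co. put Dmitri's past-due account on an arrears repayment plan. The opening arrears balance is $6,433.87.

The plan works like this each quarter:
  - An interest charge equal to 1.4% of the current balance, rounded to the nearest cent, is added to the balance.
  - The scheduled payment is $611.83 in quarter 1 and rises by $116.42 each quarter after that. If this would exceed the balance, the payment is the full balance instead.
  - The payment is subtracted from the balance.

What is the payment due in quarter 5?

$1,077.51

Quarter 1: $6,433.87 +$90.07 interest = $6,523.94; pay $611.83 → $5,912.11
Quarter 2: $5,912.11 +$82.77 interest = $5,994.88; pay $728.25 → $5,266.63
Quarter 3: $5,266.63 +$73.73 interest = $5,340.36; pay $844.67 → $4,495.69
Quarter 4: $4,495.69 +$62.94 interest = $4,558.63; pay $961.09 → $3,597.54
Quarter 5: $3,597.54 +$50.37 interest = $3,647.91; pay $1,077.51 → $2,570.40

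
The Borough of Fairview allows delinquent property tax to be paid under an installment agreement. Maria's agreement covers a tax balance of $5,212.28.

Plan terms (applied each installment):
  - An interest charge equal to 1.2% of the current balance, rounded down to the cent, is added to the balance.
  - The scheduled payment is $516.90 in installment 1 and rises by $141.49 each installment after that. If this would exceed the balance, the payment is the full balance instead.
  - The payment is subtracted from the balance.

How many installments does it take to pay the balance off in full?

Installment 1: opening $5,212.28; interest $62.54 → $5,274.82; payment $516.90; balance $4,757.92
Installment 2: opening $4,757.92; interest $57.09 → $4,815.01; payment $658.39; balance $4,156.62
Installment 3: opening $4,156.62; interest $49.87 → $4,206.49; payment $799.88; balance $3,406.61
Installment 4: opening $3,406.61; interest $40.87 → $3,447.48; payment $941.37; balance $2,506.11
Installment 5: opening $2,506.11; interest $30.07 → $2,536.18; payment $1,082.86; balance $1,453.32
Installment 6: opening $1,453.32; interest $17.43 → $1,470.75; payment $1,224.35; balance $246.40
Installment 7: opening $246.40; interest $2.95 → $249.35; payment $249.35; balance $0.00
Balance reaches $0.00 in installment 7.

7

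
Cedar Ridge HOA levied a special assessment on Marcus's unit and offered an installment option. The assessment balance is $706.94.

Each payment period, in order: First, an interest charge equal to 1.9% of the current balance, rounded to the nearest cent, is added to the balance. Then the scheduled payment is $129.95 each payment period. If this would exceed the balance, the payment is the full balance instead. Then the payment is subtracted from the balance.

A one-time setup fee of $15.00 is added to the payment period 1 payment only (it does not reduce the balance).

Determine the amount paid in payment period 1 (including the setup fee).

$144.95

Payment period 1: $706.94 +$13.43 interest = $720.37; pay $129.95 (+ $15.00 fee) → $590.42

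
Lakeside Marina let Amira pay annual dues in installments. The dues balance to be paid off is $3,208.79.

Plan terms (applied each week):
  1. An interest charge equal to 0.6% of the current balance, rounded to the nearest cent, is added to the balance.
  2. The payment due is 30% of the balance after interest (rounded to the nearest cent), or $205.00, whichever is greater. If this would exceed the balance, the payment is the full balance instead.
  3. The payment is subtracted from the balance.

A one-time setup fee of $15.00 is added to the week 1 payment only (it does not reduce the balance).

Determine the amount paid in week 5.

# | Opening | Interest | Payment | Fee | End bal
1 | $3,208.79 | $19.25 | $968.41 | $15.00 | $2,259.63
2 | $2,259.63 | $13.56 | $681.96 | — | $1,591.23
3 | $1,591.23 | $9.55 | $480.23 | — | $1,120.55
4 | $1,120.55 | $6.72 | $338.18 | — | $789.09
5 | $789.09 | $4.73 | $238.15 | — | $555.67

$238.15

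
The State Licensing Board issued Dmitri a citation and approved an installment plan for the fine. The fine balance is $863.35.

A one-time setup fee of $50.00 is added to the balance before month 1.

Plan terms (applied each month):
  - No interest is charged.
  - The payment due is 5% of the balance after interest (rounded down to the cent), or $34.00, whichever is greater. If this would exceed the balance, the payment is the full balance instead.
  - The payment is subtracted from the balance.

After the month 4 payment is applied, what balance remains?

$743.95

Month 1: $913.35 − $45.66 → $867.69
Month 2: $867.69 − $43.38 → $824.31
Month 3: $824.31 − $41.21 → $783.10
Month 4: $783.10 − $39.15 → $743.95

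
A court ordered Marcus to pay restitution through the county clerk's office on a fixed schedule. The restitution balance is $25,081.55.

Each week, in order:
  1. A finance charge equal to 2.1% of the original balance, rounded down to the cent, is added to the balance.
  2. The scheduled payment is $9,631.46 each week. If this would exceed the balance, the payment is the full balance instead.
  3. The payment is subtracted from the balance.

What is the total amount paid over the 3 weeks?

$26,661.68

Week 1: opening $25,081.55; interest $526.71 → $25,608.26; payment $9,631.46; balance $15,976.80
Week 2: opening $15,976.80; interest $526.71 → $16,503.51; payment $9,631.46; balance $6,872.05
Week 3: opening $6,872.05; interest $526.71 → $7,398.76; payment $7,398.76; balance $0.00
Total paid: $26,661.68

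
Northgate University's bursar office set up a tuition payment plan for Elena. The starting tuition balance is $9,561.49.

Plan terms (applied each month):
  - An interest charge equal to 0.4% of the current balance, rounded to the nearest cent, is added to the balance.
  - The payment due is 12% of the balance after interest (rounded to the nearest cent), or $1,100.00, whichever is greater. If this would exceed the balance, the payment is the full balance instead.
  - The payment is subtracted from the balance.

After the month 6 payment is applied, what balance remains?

$3,073.91

Month 1: $9,561.49 +$38.25 interest = $9,599.74; pay $1,151.97 → $8,447.77
Month 2: $8,447.77 +$33.79 interest = $8,481.56; pay $1,100.00 → $7,381.56
Month 3: $7,381.56 +$29.53 interest = $7,411.09; pay $1,100.00 → $6,311.09
Month 4: $6,311.09 +$25.24 interest = $6,336.33; pay $1,100.00 → $5,236.33
Month 5: $5,236.33 +$20.95 interest = $5,257.28; pay $1,100.00 → $4,157.28
Month 6: $4,157.28 +$16.63 interest = $4,173.91; pay $1,100.00 → $3,073.91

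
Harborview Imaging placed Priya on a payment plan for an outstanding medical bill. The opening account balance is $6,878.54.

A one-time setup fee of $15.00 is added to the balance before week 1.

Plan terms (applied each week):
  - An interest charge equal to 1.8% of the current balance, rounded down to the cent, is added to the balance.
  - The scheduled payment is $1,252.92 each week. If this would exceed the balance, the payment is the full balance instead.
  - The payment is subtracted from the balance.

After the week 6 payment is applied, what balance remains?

$0.00

Week 1: opening $6,893.54; interest $124.08 → $7,017.62; payment $1,252.92; balance $5,764.70
Week 2: opening $5,764.70; interest $103.76 → $5,868.46; payment $1,252.92; balance $4,615.54
Week 3: opening $4,615.54; interest $83.07 → $4,698.61; payment $1,252.92; balance $3,445.69
Week 4: opening $3,445.69; interest $62.02 → $3,507.71; payment $1,252.92; balance $2,254.79
Week 5: opening $2,254.79; interest $40.58 → $2,295.37; payment $1,252.92; balance $1,042.45
Week 6: opening $1,042.45; interest $18.76 → $1,061.21; payment $1,061.21; balance $0.00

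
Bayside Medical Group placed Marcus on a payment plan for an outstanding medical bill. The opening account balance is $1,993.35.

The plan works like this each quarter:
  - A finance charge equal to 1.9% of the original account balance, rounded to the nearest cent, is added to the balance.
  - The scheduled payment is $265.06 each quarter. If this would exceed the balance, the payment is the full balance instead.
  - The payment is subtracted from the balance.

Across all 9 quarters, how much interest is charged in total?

$340.83

Quarter 1: opening $1,993.35; interest $37.87 → $2,031.22; payment $265.06; balance $1,766.16
Quarter 2: opening $1,766.16; interest $37.87 → $1,804.03; payment $265.06; balance $1,538.97
Quarter 3: opening $1,538.97; interest $37.87 → $1,576.84; payment $265.06; balance $1,311.78
Quarter 4: opening $1,311.78; interest $37.87 → $1,349.65; payment $265.06; balance $1,084.59
Quarter 5: opening $1,084.59; interest $37.87 → $1,122.46; payment $265.06; balance $857.40
Quarter 6: opening $857.40; interest $37.87 → $895.27; payment $265.06; balance $630.21
Quarter 7: opening $630.21; interest $37.87 → $668.08; payment $265.06; balance $403.02
Quarter 8: opening $403.02; interest $37.87 → $440.89; payment $265.06; balance $175.83
Quarter 9: opening $175.83; interest $37.87 → $213.70; payment $213.70; balance $0.00
Total interest: $37.87 + $37.87 + $37.87 + $37.87 + $37.87 + $37.87 + $37.87 + $37.87 + $37.87 = $340.83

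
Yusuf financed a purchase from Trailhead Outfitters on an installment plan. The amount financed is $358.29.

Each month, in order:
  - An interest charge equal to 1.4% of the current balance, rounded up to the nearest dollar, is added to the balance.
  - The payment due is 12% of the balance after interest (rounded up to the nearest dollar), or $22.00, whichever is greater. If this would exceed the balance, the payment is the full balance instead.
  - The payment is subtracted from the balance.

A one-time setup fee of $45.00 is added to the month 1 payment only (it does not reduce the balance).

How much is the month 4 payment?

$31.00

Month 1: $358.29 +$6.00 interest = $364.29; pay $44.00 (+ $45.00 fee) → $320.29
Month 2: $320.29 +$5.00 interest = $325.29; pay $40.00 → $285.29
Month 3: $285.29 +$4.00 interest = $289.29; pay $35.00 → $254.29
Month 4: $254.29 +$4.00 interest = $258.29; pay $31.00 → $227.29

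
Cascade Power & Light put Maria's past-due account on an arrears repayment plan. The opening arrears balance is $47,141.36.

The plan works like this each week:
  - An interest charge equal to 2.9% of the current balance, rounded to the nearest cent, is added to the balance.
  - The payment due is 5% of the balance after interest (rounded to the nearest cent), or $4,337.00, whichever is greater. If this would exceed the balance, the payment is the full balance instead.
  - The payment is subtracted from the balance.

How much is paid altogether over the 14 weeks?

Week 1: opening $47,141.36; interest $1,367.10 → $48,508.46; payment $4,337.00; balance $44,171.46
Week 2: opening $44,171.46; interest $1,280.97 → $45,452.43; payment $4,337.00; balance $41,115.43
Week 3: opening $41,115.43; interest $1,192.35 → $42,307.78; payment $4,337.00; balance $37,970.78
Week 4: opening $37,970.78; interest $1,101.15 → $39,071.93; payment $4,337.00; balance $34,734.93
Week 5: opening $34,734.93; interest $1,007.31 → $35,742.24; payment $4,337.00; balance $31,405.24
Week 6: opening $31,405.24; interest $910.75 → $32,315.99; payment $4,337.00; balance $27,978.99
Week 7: opening $27,978.99; interest $811.39 → $28,790.38; payment $4,337.00; balance $24,453.38
Week 8: opening $24,453.38; interest $709.15 → $25,162.53; payment $4,337.00; balance $20,825.53
Week 9: opening $20,825.53; interest $603.94 → $21,429.47; payment $4,337.00; balance $17,092.47
Week 10: opening $17,092.47; interest $495.68 → $17,588.15; payment $4,337.00; balance $13,251.15
Week 11: opening $13,251.15; interest $384.28 → $13,635.43; payment $4,337.00; balance $9,298.43
Week 12: opening $9,298.43; interest $269.65 → $9,568.08; payment $4,337.00; balance $5,231.08
Week 13: opening $5,231.08; interest $151.70 → $5,382.78; payment $4,337.00; balance $1,045.78
Week 14: opening $1,045.78; interest $30.33 → $1,076.11; payment $1,076.11; balance $0.00
Total paid: $57,457.11

$57,457.11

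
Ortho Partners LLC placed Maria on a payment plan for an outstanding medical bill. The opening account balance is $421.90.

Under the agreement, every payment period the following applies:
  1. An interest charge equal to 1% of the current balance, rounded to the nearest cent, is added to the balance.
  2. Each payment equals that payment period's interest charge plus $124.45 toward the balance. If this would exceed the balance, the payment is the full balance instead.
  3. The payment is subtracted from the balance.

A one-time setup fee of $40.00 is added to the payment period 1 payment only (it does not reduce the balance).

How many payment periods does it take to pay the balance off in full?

# | Opening | Interest | Payment | Fee | End bal
1 | $421.90 | $4.22 | $128.67 | $40.00 | $297.45
2 | $297.45 | $2.97 | $127.42 | — | $173.00
3 | $173.00 | $1.73 | $126.18 | — | $48.55
4 | $48.55 | $0.49 | $49.04 | — | $0.00
Balance reaches $0.00 in payment period 4.

4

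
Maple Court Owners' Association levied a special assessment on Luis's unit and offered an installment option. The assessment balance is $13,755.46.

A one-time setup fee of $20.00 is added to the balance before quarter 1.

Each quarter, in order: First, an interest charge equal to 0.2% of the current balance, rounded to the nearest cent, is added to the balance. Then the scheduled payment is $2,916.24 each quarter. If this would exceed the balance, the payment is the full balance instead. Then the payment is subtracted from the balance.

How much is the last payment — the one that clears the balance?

$2,190.35

# | Opening | Interest | Payment | End bal
1 | $13,775.46 | $27.55 | $2,916.24 | $10,886.77
2 | $10,886.77 | $21.77 | $2,916.24 | $7,992.30
3 | $7,992.30 | $15.98 | $2,916.24 | $5,092.04
4 | $5,092.04 | $10.18 | $2,916.24 | $2,185.98
5 | $2,185.98 | $4.37 | $2,190.35 | $0.00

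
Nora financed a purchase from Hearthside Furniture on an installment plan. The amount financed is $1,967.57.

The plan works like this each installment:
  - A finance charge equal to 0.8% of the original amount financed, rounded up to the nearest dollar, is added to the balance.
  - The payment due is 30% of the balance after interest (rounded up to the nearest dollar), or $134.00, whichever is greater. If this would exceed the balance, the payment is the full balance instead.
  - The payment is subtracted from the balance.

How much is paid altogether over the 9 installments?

Installment 1: $1,967.57 +$16.00 interest = $1,983.57; pay $596.00 → $1,387.57
Installment 2: $1,387.57 +$16.00 interest = $1,403.57; pay $422.00 → $981.57
Installment 3: $981.57 +$16.00 interest = $997.57; pay $300.00 → $697.57
Installment 4: $697.57 +$16.00 interest = $713.57; pay $215.00 → $498.57
Installment 5: $498.57 +$16.00 interest = $514.57; pay $155.00 → $359.57
Installment 6: $359.57 +$16.00 interest = $375.57; pay $134.00 → $241.57
Installment 7: $241.57 +$16.00 interest = $257.57; pay $134.00 → $123.57
Installment 8: $123.57 +$16.00 interest = $139.57; pay $134.00 → $5.57
Installment 9: $5.57 +$16.00 interest = $21.57; pay $21.57 → $0.00
Total paid: $2,111.57

$2,111.57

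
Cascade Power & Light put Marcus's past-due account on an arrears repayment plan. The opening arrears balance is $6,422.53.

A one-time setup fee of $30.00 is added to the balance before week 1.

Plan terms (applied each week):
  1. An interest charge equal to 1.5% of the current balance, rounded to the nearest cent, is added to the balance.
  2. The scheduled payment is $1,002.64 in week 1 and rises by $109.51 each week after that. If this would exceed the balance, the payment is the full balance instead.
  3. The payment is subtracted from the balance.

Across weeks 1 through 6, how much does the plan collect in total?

$6,792.11

Week 1: $6,452.53 +$96.79 interest = $6,549.32; pay $1,002.64 → $5,546.68
Week 2: $5,546.68 +$83.20 interest = $5,629.88; pay $1,112.15 → $4,517.73
Week 3: $4,517.73 +$67.77 interest = $4,585.50; pay $1,221.66 → $3,363.84
Week 4: $3,363.84 +$50.46 interest = $3,414.30; pay $1,331.17 → $2,083.13
Week 5: $2,083.13 +$31.25 interest = $2,114.38; pay $1,440.68 → $673.70
Week 6: $673.70 +$10.11 interest = $683.81; pay $683.81 → $0.00
Total paid: $6,792.11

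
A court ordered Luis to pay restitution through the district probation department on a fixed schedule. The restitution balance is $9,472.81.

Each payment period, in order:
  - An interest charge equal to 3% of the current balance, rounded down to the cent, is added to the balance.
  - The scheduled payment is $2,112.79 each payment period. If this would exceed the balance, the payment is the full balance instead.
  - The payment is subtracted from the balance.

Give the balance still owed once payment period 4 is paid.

$1,822.59

Payment period 1: $9,472.81 +$284.18 interest = $9,756.99; pay $2,112.79 → $7,644.20
Payment period 2: $7,644.20 +$229.32 interest = $7,873.52; pay $2,112.79 → $5,760.73
Payment period 3: $5,760.73 +$172.82 interest = $5,933.55; pay $2,112.79 → $3,820.76
Payment period 4: $3,820.76 +$114.62 interest = $3,935.38; pay $2,112.79 → $1,822.59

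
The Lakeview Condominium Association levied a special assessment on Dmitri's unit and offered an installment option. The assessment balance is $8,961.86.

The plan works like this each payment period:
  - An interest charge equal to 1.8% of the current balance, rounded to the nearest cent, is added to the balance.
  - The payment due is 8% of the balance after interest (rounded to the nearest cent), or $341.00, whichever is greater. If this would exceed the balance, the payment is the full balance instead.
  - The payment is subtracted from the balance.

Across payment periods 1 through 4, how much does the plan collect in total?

$2,653.16

Payment period 1: opening $8,961.86; interest $161.31 → $9,123.17; payment $729.85; balance $8,393.32
Payment period 2: opening $8,393.32; interest $151.08 → $8,544.40; payment $683.55; balance $7,860.85
Payment period 3: opening $7,860.85; interest $141.50 → $8,002.35; payment $640.19; balance $7,362.16
Payment period 4: opening $7,362.16; interest $132.52 → $7,494.68; payment $599.57; balance $6,895.11
Total paid: $2,653.16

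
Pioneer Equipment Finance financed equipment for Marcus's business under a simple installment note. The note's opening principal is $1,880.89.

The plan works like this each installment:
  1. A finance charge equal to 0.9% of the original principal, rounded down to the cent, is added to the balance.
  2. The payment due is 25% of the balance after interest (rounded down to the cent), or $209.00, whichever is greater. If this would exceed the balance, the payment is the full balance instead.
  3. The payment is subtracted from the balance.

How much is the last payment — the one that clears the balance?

Installment 1: opening $1,880.89; interest $16.92 → $1,897.81; payment $474.45; balance $1,423.36
Installment 2: opening $1,423.36; interest $16.92 → $1,440.28; payment $360.07; balance $1,080.21
Installment 3: opening $1,080.21; interest $16.92 → $1,097.13; payment $274.28; balance $822.85
Installment 4: opening $822.85; interest $16.92 → $839.77; payment $209.94; balance $629.83
Installment 5: opening $629.83; interest $16.92 → $646.75; payment $209.00; balance $437.75
Installment 6: opening $437.75; interest $16.92 → $454.67; payment $209.00; balance $245.67
Installment 7: opening $245.67; interest $16.92 → $262.59; payment $209.00; balance $53.59
Installment 8: opening $53.59; interest $16.92 → $70.51; payment $70.51; balance $0.00

$70.51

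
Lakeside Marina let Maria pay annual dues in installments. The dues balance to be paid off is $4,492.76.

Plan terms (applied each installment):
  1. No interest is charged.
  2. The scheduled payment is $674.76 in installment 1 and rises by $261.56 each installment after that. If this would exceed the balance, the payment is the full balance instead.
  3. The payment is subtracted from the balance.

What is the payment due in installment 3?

# | Opening | Payment | End bal
1 | $4,492.76 | $674.76 | $3,818.00
2 | $3,818.00 | $936.32 | $2,881.68
3 | $2,881.68 | $1,197.88 | $1,683.80

$1,197.88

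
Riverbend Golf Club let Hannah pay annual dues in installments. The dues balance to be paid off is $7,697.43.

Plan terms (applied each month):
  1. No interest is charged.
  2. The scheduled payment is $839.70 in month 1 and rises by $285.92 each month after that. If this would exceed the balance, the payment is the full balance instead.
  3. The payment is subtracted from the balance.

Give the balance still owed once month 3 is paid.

# | Opening | Payment | End bal
1 | $7,697.43 | $839.70 | $6,857.73
2 | $6,857.73 | $1,125.62 | $5,732.11
3 | $5,732.11 | $1,411.54 | $4,320.57

$4,320.57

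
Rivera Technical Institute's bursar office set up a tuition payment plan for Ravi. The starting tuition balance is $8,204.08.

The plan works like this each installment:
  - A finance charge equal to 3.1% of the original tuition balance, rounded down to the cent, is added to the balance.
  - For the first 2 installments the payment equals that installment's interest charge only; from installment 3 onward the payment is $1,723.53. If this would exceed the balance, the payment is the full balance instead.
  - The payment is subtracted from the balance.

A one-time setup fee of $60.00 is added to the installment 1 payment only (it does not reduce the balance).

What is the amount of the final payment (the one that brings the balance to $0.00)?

$1,112.35

# | Opening | Interest | Payment | Fee | End bal
1 | $8,204.08 | $254.32 | $254.32 | $60.00 | $8,204.08
2 | $8,204.08 | $254.32 | $254.32 | — | $8,204.08
3 | $8,204.08 | $254.32 | $1,723.53 | — | $6,734.87
4 | $6,734.87 | $254.32 | $1,723.53 | — | $5,265.66
5 | $5,265.66 | $254.32 | $1,723.53 | — | $3,796.45
6 | $3,796.45 | $254.32 | $1,723.53 | — | $2,327.24
7 | $2,327.24 | $254.32 | $1,723.53 | — | $858.03
8 | $858.03 | $254.32 | $1,112.35 | — | $0.00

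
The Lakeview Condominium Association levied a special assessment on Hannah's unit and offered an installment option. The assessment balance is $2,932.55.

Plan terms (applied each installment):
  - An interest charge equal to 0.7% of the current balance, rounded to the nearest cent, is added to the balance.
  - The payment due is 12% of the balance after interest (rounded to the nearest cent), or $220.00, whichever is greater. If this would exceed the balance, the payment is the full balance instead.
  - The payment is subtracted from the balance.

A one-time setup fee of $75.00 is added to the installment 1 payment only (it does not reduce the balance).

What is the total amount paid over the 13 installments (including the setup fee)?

Installment 1: opening $2,932.55; interest $20.53 → $2,953.08; payment $354.37 (+ $75.00 fee); balance $2,598.71
Installment 2: opening $2,598.71; interest $18.19 → $2,616.90; payment $314.03; balance $2,302.87
Installment 3: opening $2,302.87; interest $16.12 → $2,318.99; payment $278.28; balance $2,040.71
Installment 4: opening $2,040.71; interest $14.28 → $2,054.99; payment $246.60; balance $1,808.39
Installment 5: opening $1,808.39; interest $12.66 → $1,821.05; payment $220.00; balance $1,601.05
Installment 6: opening $1,601.05; interest $11.21 → $1,612.26; payment $220.00; balance $1,392.26
Installment 7: opening $1,392.26; interest $9.75 → $1,402.01; payment $220.00; balance $1,182.01
Installment 8: opening $1,182.01; interest $8.27 → $1,190.28; payment $220.00; balance $970.28
Installment 9: opening $970.28; interest $6.79 → $977.07; payment $220.00; balance $757.07
Installment 10: opening $757.07; interest $5.30 → $762.37; payment $220.00; balance $542.37
Installment 11: opening $542.37; interest $3.80 → $546.17; payment $220.00; balance $326.17
Installment 12: opening $326.17; interest $2.28 → $328.45; payment $220.00; balance $108.45
Installment 13: opening $108.45; interest $0.76 → $109.21; payment $109.21; balance $0.00
Total paid: $3,137.49

$3,137.49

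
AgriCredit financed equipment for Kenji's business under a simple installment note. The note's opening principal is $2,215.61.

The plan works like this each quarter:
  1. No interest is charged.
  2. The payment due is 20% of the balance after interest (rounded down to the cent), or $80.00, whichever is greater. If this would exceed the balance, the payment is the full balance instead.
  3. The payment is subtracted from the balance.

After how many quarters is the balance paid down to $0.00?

Quarter 1: $2,215.61 − $443.12 → $1,772.49
Quarter 2: $1,772.49 − $354.49 → $1,418.00
Quarter 3: $1,418.00 − $283.60 → $1,134.40
Quarter 4: $1,134.40 − $226.88 → $907.52
Quarter 5: $907.52 − $181.50 → $726.02
Quarter 6: $726.02 − $145.20 → $580.82
Quarter 7: $580.82 − $116.16 → $464.66
Quarter 8: $464.66 − $92.93 → $371.73
Quarter 9: $371.73 − $80.00 → $291.73
Quarter 10: $291.73 − $80.00 → $211.73
Quarter 11: $211.73 − $80.00 → $131.73
Quarter 12: $131.73 − $80.00 → $51.73
Quarter 13: $51.73 − $51.73 → $0.00
Balance reaches $0.00 in quarter 13.

13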